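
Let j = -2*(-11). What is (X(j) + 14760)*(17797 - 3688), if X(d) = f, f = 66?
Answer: 209180034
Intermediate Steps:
j = 22
X(d) = 66
(X(j) + 14760)*(17797 - 3688) = (66 + 14760)*(17797 - 3688) = 14826*14109 = 209180034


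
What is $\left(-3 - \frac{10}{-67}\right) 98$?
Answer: $- \frac{18718}{67} \approx -279.37$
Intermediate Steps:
$\left(-3 - \frac{10}{-67}\right) 98 = \left(-3 - - \frac{10}{67}\right) 98 = \left(-3 + \frac{10}{67}\right) 98 = \left(- \frac{191}{67}\right) 98 = - \frac{18718}{67}$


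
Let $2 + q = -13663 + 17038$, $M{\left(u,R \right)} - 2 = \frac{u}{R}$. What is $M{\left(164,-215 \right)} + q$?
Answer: $\frac{725461}{215} \approx 3374.2$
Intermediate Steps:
$M{\left(u,R \right)} = 2 + \frac{u}{R}$
$q = 3373$ ($q = -2 + \left(-13663 + 17038\right) = -2 + 3375 = 3373$)
$M{\left(164,-215 \right)} + q = \left(2 + \frac{164}{-215}\right) + 3373 = \left(2 + 164 \left(- \frac{1}{215}\right)\right) + 3373 = \left(2 - \frac{164}{215}\right) + 3373 = \frac{266}{215} + 3373 = \frac{725461}{215}$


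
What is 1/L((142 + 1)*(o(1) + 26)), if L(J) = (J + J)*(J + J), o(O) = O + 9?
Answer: 1/106007616 ≈ 9.4333e-9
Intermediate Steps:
o(O) = 9 + O
L(J) = 4*J² (L(J) = (2*J)*(2*J) = 4*J²)
1/L((142 + 1)*(o(1) + 26)) = 1/(4*((142 + 1)*((9 + 1) + 26))²) = 1/(4*(143*(10 + 26))²) = 1/(4*(143*36)²) = 1/(4*5148²) = 1/(4*26501904) = 1/106007616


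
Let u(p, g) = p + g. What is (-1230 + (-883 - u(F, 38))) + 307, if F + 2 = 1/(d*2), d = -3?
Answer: -11051/6 ≈ -1841.8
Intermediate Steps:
F = -13/6 (F = -2 + 1/(-3*2) = -2 + 1/(-6) = -2 - ⅙ = -13/6 ≈ -2.1667)
u(p, g) = g + p
(-1230 + (-883 - u(F, 38))) + 307 = (-1230 + (-883 - (38 - 13/6))) + 307 = (-1230 + (-883 - 1*215/6)) + 307 = (-1230 + (-883 - 215/6)) + 307 = (-1230 - 5513/6) + 307 = -12893/6 + 307 = -11051/6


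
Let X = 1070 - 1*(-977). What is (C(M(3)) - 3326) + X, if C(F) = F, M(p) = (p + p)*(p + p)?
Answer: -1243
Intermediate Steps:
X = 2047 (X = 1070 + 977 = 2047)
M(p) = 4*p² (M(p) = (2*p)*(2*p) = 4*p²)
(C(M(3)) - 3326) + X = (4*3² - 3326) + 2047 = (4*9 - 3326) + 2047 = (36 - 3326) + 2047 = -3290 + 2047 = -1243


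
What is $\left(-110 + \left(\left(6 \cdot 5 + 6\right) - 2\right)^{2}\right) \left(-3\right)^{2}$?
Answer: $9414$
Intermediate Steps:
$\left(-110 + \left(\left(6 \cdot 5 + 6\right) - 2\right)^{2}\right) \left(-3\right)^{2} = \left(-110 + \left(\left(30 + 6\right) - 2\right)^{2}\right) 9 = \left(-110 + \left(36 - 2\right)^{2}\right) 9 = \left(-110 + 34^{2}\right) 9 = \left(-110 + 1156\right) 9 = 1046 \cdot 9 = 9414$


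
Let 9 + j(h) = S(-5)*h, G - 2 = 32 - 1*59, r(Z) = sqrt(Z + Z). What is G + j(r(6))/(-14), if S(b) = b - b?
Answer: -341/14 ≈ -24.357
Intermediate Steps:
S(b) = 0
r(Z) = sqrt(2)*sqrt(Z) (r(Z) = sqrt(2*Z) = sqrt(2)*sqrt(Z))
G = -25 (G = 2 + (32 - 1*59) = 2 + (32 - 59) = 2 - 27 = -25)
j(h) = -9 (j(h) = -9 + 0*h = -9 + 0 = -9)
G + j(r(6))/(-14) = -25 - 9/(-14) = -25 - 1/14*(-9) = -25 + 9/14 = -341/14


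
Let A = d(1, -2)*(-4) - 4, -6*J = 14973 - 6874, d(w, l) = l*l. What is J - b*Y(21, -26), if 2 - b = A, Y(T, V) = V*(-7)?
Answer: -32123/6 ≈ -5353.8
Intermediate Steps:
Y(T, V) = -7*V
d(w, l) = l**2
J = -8099/6 (J = -(14973 - 6874)/6 = -1/6*8099 = -8099/6 ≈ -1349.8)
A = -20 (A = (-2)**2*(-4) - 4 = 4*(-4) - 4 = -16 - 4 = -20)
b = 22 (b = 2 - 1*(-20) = 2 + 20 = 22)
J - b*Y(21, -26) = -8099/6 - 22*(-7*(-26)) = -8099/6 - 22*182 = -8099/6 - 1*4004 = -8099/6 - 4004 = -32123/6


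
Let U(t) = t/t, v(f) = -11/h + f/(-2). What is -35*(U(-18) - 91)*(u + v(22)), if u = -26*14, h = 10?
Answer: -1184715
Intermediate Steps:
u = -364
v(f) = -11/10 - f/2 (v(f) = -11/10 + f/(-2) = -11*⅒ + f*(-½) = -11/10 - f/2)
U(t) = 1
-35*(U(-18) - 91)*(u + v(22)) = -35*(1 - 91)*(-364 + (-11/10 - ½*22)) = -(-3150)*(-364 + (-11/10 - 11)) = -(-3150)*(-364 - 121/10) = -(-3150)*(-3761)/10 = -35*33849 = -1184715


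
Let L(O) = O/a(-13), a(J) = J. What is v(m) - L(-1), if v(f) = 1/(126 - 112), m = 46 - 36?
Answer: -1/182 ≈ -0.0054945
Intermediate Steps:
m = 10
v(f) = 1/14
L(O) = -O/13 (L(O) = O/(-13) = O*(-1/13) = -O/13)
v(m) - L(-1) = 1/14 - (-1)*(-1)/13 = 1/14 - 1*1/13 = 1/14 - 1/13 = -1/182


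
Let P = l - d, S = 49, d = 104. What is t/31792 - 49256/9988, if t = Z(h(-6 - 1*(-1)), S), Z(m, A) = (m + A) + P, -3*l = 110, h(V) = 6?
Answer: -1175101793/238153872 ≈ -4.9342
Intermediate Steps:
l = -110/3 (l = -⅓*110 = -110/3 ≈ -36.667)
P = -422/3 (P = -110/3 - 1*104 = -110/3 - 104 = -422/3 ≈ -140.67)
Z(m, A) = -422/3 + A + m (Z(m, A) = (m + A) - 422/3 = (A + m) - 422/3 = -422/3 + A + m)
t = -257/3 (t = -422/3 + 49 + 6 = -257/3 ≈ -85.667)
t/31792 - 49256/9988 = -257/3/31792 - 49256/9988 = -257/3*1/31792 - 49256*1/9988 = -257/95376 - 12314/2497 = -1175101793/238153872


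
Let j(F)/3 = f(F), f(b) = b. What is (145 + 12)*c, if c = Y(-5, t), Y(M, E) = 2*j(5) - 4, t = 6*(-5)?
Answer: 4082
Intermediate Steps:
j(F) = 3*F
t = -30
Y(M, E) = 26 (Y(M, E) = 2*(3*5) - 4 = 2*15 - 4 = 30 - 4 = 26)
c = 26
(145 + 12)*c = (145 + 12)*26 = 157*26 = 4082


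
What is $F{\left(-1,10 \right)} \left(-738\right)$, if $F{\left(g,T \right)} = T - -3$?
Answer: $-9594$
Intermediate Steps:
$F{\left(g,T \right)} = 3 + T$ ($F{\left(g,T \right)} = T + 3 = 3 + T$)
$F{\left(-1,10 \right)} \left(-738\right) = \left(3 + 10\right) \left(-738\right) = 13 \left(-738\right) = -9594$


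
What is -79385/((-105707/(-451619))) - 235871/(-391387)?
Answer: -2004556208658444/5910335087 ≈ -3.3916e+5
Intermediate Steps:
-79385/((-105707/(-451619))) - 235871/(-391387) = -79385/((-105707*(-1/451619))) - 235871*(-1/391387) = -79385/15101/64517 + 235871/391387 = -79385*64517/15101 + 235871/391387 = -5121682045/15101 + 235871/391387 = -2004556208658444/5910335087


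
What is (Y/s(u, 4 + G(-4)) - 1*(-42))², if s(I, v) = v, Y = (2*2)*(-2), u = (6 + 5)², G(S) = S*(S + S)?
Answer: 141376/81 ≈ 1745.4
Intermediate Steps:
G(S) = 2*S² (G(S) = S*(2*S) = 2*S²)
u = 121 (u = 11² = 121)
Y = -8 (Y = 4*(-2) = -8)
(Y/s(u, 4 + G(-4)) - 1*(-42))² = (-8/(4 + 2*(-4)²) - 1*(-42))² = (-8/(4 + 2*16) + 42)² = (-8/(4 + 32) + 42)² = (-8/36 + 42)² = (-8*1/36 + 42)² = (-2/9 + 42)² = (376/9)² = 141376/81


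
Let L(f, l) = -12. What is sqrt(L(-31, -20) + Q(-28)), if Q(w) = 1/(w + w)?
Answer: I*sqrt(9422)/28 ≈ 3.4667*I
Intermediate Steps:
Q(w) = 1/(2*w)
sqrt(L(-31, -20) + Q(-28)) = sqrt(-12 + (1/2)/(-28)) = sqrt(-12 + (1/2)*(-1/28)) = sqrt(-12 - 1/56) = sqrt(-673/56) = I*sqrt(9422)/28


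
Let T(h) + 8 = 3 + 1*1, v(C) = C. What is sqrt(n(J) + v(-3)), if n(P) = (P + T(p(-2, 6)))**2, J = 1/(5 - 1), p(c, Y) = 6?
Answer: sqrt(177)/4 ≈ 3.3260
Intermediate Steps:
J = 1/4 ≈ 0.25000
T(h) = -4 (T(h) = -8 + (3 + 1*1) = -8 + (3 + 1) = -8 + 4 = -4)
n(P) = (-4 + P)**2 (n(P) = (P - 4)**2 = (-4 + P)**2)
sqrt(n(J) + v(-3)) = sqrt((-4 + 1/4)**2 - 3) = sqrt((-15/4)**2 - 3) = sqrt(225/16 - 3) = sqrt(177/16) = sqrt(177)/4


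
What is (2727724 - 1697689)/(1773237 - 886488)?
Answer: 343345/295583 ≈ 1.1616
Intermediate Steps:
(2727724 - 1697689)/(1773237 - 886488) = 1030035/886749 = 1030035*(1/886749) = 343345/295583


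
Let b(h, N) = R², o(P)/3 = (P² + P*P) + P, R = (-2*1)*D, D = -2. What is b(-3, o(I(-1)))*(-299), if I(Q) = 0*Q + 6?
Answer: -4784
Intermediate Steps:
I(Q) = 6 (I(Q) = 0 + 6 = 6)
R = 4 (R = -2*1*(-2) = -2*(-2) = 4)
o(P) = 3*P + 6*P² (o(P) = 3*((P² + P*P) + P) = 3*((P² + P²) + P) = 3*(2*P² + P) = 3*(P + 2*P²) = 3*P + 6*P²)
b(h, N) = 16 (b(h, N) = 4² = 16)
b(-3, o(I(-1)))*(-299) = 16*(-299) = -4784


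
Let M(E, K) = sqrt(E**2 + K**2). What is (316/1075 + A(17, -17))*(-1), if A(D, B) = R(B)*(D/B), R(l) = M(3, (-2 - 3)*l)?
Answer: -316/1075 + sqrt(7234) ≈ 84.759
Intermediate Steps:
R(l) = sqrt(9 + 25*l**2) (R(l) = sqrt(3**2 + ((-2 - 3)*l)**2) = sqrt(9 + (-5*l)**2) = sqrt(9 + 25*l**2))
A(D, B) = D*sqrt(9 + 25*B**2)/B (A(D, B) = sqrt(9 + 25*B**2)*(D/B) = D*sqrt(9 + 25*B**2)/B)
(316/1075 + A(17, -17))*(-1) = (316/1075 + 17*sqrt(9 + 25*(-17)**2)/(-17))*(-1) = (316*(1/1075) + 17*(-1/17)*sqrt(9 + 25*289))*(-1) = (316/1075 + 17*(-1/17)*sqrt(9 + 7225))*(-1) = (316/1075 + 17*(-1/17)*sqrt(7234))*(-1) = (316/1075 - sqrt(7234))*(-1) = -316/1075 + sqrt(7234)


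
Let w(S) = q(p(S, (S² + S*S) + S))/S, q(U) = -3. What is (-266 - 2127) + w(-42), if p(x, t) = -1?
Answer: -33501/14 ≈ -2392.9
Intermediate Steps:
w(S) = -3/S
(-266 - 2127) + w(-42) = (-266 - 2127) - 3/(-42) = -2393 - 3*(-1/42) = -2393 + 1/14 = -33501/14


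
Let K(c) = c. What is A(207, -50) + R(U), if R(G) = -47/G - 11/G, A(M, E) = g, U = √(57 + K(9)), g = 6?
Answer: 6 - 29*√66/33 ≈ -1.1393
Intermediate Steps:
U = √66 (U = √(57 + 9) = √66 ≈ 8.1240)
A(M, E) = 6
R(G) = -58/G
A(207, -50) + R(U) = 6 - 58*√66/66 = 6 - 29*√66/33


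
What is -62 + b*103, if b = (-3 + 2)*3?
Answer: -371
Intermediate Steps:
b = -3 (b = -1*3 = -3)
-62 + b*103 = -62 - 3*103 = -62 - 309 = -371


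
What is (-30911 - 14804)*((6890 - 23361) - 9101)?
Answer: 1169023980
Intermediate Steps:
(-30911 - 14804)*((6890 - 23361) - 9101) = -45715*(-16471 - 9101) = -45715*(-25572) = 1169023980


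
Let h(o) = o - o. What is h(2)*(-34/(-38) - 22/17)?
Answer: 0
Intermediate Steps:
h(o) = 0
h(2)*(-34/(-38) - 22/17) = 0*(-34/(-38) - 22/17) = 0*(-34*(-1/38) - 22*1/17) = 0*(17/19 - 22/17) = 0*(-129/323) = 0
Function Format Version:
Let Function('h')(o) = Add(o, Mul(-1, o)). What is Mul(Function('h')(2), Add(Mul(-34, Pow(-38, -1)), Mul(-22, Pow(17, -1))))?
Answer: 0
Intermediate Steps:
Function('h')(o) = 0
Mul(Function('h')(2), Add(Mul(-34, Pow(-38, -1)), Mul(-22, Pow(17, -1)))) = Mul(0, Add(Mul(-34, Pow(-38, -1)), Mul(-22, Pow(17, -1)))) = Mul(0, Add(Mul(-34, Rational(-1, 38)), Mul(-22, Rational(1, 17)))) = Mul(0, Add(Rational(17, 19), Rational(-22, 17))) = Mul(0, Rational(-129, 323)) = 0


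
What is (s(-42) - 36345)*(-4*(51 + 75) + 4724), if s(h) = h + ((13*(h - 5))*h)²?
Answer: 2778877836540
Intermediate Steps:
s(h) = h + h²*(-65 + 13*h)² (s(h) = h + ((13*(-5 + h))*h)² = h + ((-65 + 13*h)*h)² = h + (h*(-65 + 13*h))² = h + h²*(-65 + 13*h)²)
(s(-42) - 36345)*(-4*(51 + 75) + 4724) = (-42*(1 + 169*(-42)*(-5 - 42)²) - 36345)*(-4*(51 + 75) + 4724) = (-42*(1 + 169*(-42)*(-47)²) - 36345)*(-4*126 + 4724) = (-42*(1 + 169*(-42)*2209) - 36345)*(-504 + 4724) = (-42*(1 - 15679482) - 36345)*4220 = (-42*(-15679481) - 36345)*4220 = (658538202 - 36345)*4220 = 658501857*4220 = 2778877836540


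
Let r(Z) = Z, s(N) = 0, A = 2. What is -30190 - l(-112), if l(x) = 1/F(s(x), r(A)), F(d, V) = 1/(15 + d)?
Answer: -30205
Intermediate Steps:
l(x) = 15 (l(x) = 1/(1/(15 + 0)) = 1/(1/15) = 15)
-30190 - l(-112) = -30190 - 1*15 = -30190 - 15 = -30205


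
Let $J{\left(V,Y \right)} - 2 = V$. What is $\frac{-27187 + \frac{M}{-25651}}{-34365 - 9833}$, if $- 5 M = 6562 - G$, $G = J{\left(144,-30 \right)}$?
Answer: $\frac{316987479}{515328590} \approx 0.61512$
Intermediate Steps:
$J{\left(V,Y \right)} = 2 + V$
$G = 146$ ($G = 2 + 144 = 146$)
$M = - \frac{6416}{5}$ ($M = - \frac{6562 - 146}{5} = \left(- \frac{1}{5}\right) 6416 = - \frac{6416}{5} \approx -1283.2$)
$\frac{-27187 + \frac{M}{-25651}}{-34365 - 9833} = \frac{-27187 - \frac{6416}{5 \left(-25651\right)}}{-34365 - 9833} = \frac{-27187 - - \frac{6416}{128255}}{-44198} = \left(-27187 + \frac{6416}{128255}\right) \left(- \frac{1}{44198}\right) = \left(- \frac{3486862269}{128255}\right) \left(- \frac{1}{44198}\right) = \frac{316987479}{515328590}$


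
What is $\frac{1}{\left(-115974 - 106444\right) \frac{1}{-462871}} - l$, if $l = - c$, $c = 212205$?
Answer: $\frac{47198674561}{222418} \approx 2.1221 \cdot 10^{5}$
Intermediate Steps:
$l = -212205$ ($l = \left(-1\right) 212205 = -212205$)
$\frac{1}{\left(-115974 - 106444\right) \frac{1}{-462871}} - l = \frac{1}{\left(-115974 - 106444\right) \frac{1}{-462871}} - -212205 = \frac{1}{\left(-115974 - 106444\right) \left(- \frac{1}{462871}\right)} + 212205 = \frac{1}{\left(-222418\right) \left(- \frac{1}{462871}\right)} + 212205 = \frac{1}{\frac{222418}{462871}} + 212205 = \frac{462871}{222418} + 212205 = \frac{47198674561}{222418}$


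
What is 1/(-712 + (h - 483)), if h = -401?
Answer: -1/1596 ≈ -0.00062657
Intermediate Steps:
1/(-712 + (h - 483)) = 1/(-712 + (-401 - 483)) = 1/(-712 - 884) = 1/(-1596) = -1/1596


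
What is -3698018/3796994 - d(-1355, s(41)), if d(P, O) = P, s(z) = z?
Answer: 2570614426/1898497 ≈ 1354.0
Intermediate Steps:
-3698018/3796994 - d(-1355, s(41)) = -3698018/3796994 - 1*(-1355) = -3698018*1/3796994 + 1355 = -1849009/1898497 + 1355 = 2570614426/1898497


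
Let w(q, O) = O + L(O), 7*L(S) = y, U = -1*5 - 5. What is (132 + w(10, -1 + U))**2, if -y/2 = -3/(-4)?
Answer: 2859481/196 ≈ 14589.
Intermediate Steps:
U = -10 (U = -5 - 5 = -10)
y = -3/2 (y = -(-6)/(-4) = -(-6)*(-1)/4 = -2*3/4 = -3/2 ≈ -1.5000)
L(S) = -3/14 (L(S) = (1/7)*(-3/2) = -3/14)
w(q, O) = -3/14 + O (w(q, O) = O - 3/14 = -3/14 + O)
(132 + w(10, -1 + U))**2 = (132 + (-3/14 + (-1 - 10)))**2 = (132 + (-3/14 - 11))**2 = (132 - 157/14)**2 = (1691/14)**2 = 2859481/196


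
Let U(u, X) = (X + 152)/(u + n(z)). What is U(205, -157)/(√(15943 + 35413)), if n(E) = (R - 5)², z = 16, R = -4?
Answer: -5*√12839/7343908 ≈ -7.7145e-5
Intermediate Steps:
n(E) = 81 (n(E) = (-4 - 5)² = (-9)² = 81)
U(u, X) = (152 + X)/(81 + u) (U(u, X) = (X + 152)/(u + 81) = (152 + X)/(81 + u))
U(205, -157)/(√(15943 + 35413)) = ((152 - 157)/(81 + 205))/(√(15943 + 35413)) = (-5/286)/(√51356) = ((1/286)*(-5))/((2*√12839)) = -5*√12839/7343908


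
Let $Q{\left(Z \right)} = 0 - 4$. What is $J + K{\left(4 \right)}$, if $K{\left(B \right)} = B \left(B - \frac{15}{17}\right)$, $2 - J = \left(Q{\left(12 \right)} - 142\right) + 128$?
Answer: $\frac{552}{17} \approx 32.471$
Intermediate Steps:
$Q{\left(Z \right)} = -4$
$J = 20$ ($J = 2 - \left(\left(-4 - 142\right) + 128\right) = 2 - \left(-146 + 128\right) = 2 - -18 = 2 + 18 = 20$)
$K{\left(B \right)} = B \left(- \frac{15}{17} + B\right)$ ($K{\left(B \right)} = B \left(B - \frac{15}{17}\right) = B \left(- \frac{15}{17} + B\right)$)
$J + K{\left(4 \right)} = 20 + \frac{1}{17} \cdot 4 \left(-15 + 17 \cdot 4\right) = 20 + \frac{1}{17} \cdot 4 \left(-15 + 68\right) = 20 + \frac{1}{17} \cdot 4 \cdot 53 = 20 + \frac{212}{17} = \frac{552}{17}$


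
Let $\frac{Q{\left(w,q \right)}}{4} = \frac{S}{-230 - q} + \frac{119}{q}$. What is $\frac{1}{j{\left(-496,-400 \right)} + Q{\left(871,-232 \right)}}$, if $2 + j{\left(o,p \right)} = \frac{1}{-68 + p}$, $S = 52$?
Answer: $\frac{13572}{1356469} \approx 0.010005$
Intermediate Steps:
$Q{\left(w,q \right)} = \frac{208}{-230 - q} + \frac{476}{q}$ ($Q{\left(w,q \right)} = 4 \left(\frac{52}{-230 - q} + \frac{119}{q}\right) = \frac{208}{-230 - q} + \frac{476}{q}$)
$j{\left(o,p \right)} = -2 + \frac{1}{-68 + p}$
$\frac{1}{j{\left(-496,-400 \right)} + Q{\left(871,-232 \right)}} = \frac{1}{\frac{137 - -800}{-68 - 400} + \frac{4 \left(27370 + 67 \left(-232\right)\right)}{\left(-232\right) \left(230 - 232\right)}} = \frac{1}{\frac{137 + 800}{-468} + 4 \left(- \frac{1}{232}\right) \frac{1}{-2} \left(27370 - 15544\right)} = \frac{1}{\left(- \frac{1}{468}\right) 937 + 4 \left(- \frac{1}{232}\right) \left(- \frac{1}{2}\right) 11826} = \frac{1}{- \frac{937}{468} + \frac{5913}{58}} = \frac{1}{\frac{1356469}{13572}} = \frac{13572}{1356469}$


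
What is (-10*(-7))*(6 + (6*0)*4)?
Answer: 420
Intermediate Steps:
(-10*(-7))*(6 + (6*0)*4) = 70*(6 + 0*4) = 70*(6 + 0) = 70*6 = 420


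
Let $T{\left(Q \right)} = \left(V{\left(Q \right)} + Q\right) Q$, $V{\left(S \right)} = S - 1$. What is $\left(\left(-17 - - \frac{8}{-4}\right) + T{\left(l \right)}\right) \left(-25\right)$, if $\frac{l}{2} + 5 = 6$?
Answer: $325$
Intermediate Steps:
$V{\left(S \right)} = -1 + S$ ($V{\left(S \right)} = S - 1 = -1 + S$)
$l = 2$ ($l = -10 + 2 \cdot 6 = -10 + 12 = 2$)
$T{\left(Q \right)} = Q \left(-1 + 2 Q\right)$ ($T{\left(Q \right)} = \left(\left(-1 + Q\right) + Q\right) Q = \left(-1 + 2 Q\right) Q = Q \left(-1 + 2 Q\right)$)
$\left(\left(-17 - - \frac{8}{-4}\right) + T{\left(l \right)}\right) \left(-25\right) = \left(\left(-17 - - \frac{8}{-4}\right) + 2 \left(-1 + 2 \cdot 2\right)\right) \left(-25\right) = \left(\left(-17 - \left(-8\right) \left(- \frac{1}{4}\right)\right) + 2 \left(-1 + 4\right)\right) \left(-25\right) = \left(\left(-17 - 2\right) + 2 \cdot 3\right) \left(-25\right) = \left(\left(-17 - 2\right) + 6\right) \left(-25\right) = \left(-19 + 6\right) \left(-25\right) = \left(-13\right) \left(-25\right) = 325$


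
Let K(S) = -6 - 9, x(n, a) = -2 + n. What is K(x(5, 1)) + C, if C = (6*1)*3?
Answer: 3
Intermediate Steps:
C = 18 (C = 6*3 = 18)
K(S) = -15
K(x(5, 1)) + C = -15 + 18 = 3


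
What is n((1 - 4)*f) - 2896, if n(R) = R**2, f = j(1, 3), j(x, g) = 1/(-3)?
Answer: -2895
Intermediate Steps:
j(x, g) = -1/3
f = -1/3 ≈ -0.33333
n((1 - 4)*f) - 2896 = ((1 - 4)*(-1/3))**2 - 2896 = (-3*(-1/3))**2 - 2896 = 1**2 - 2896 = 1 - 2896 = -2895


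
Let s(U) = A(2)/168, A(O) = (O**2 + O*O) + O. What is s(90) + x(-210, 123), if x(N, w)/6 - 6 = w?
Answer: 65021/84 ≈ 774.06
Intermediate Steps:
x(N, w) = 36 + 6*w
A(O) = O + 2*O**2 (A(O) = (O**2 + O**2) + O = 2*O**2 + O = O + 2*O**2)
s(U) = 5/84 (s(U) = (2*(1 + 2*2))/168 = (2*(1 + 4))*(1/168) = (2*5)*(1/168) = 10*(1/168) = 5/84)
s(90) + x(-210, 123) = 5/84 + (36 + 6*123) = 5/84 + (36 + 738) = 5/84 + 774 = 65021/84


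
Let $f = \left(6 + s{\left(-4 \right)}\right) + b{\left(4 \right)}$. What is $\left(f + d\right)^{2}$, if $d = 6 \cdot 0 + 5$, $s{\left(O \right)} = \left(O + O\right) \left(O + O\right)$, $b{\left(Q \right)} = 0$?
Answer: $5625$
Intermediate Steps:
$s{\left(O \right)} = 4 O^{2}$ ($s{\left(O \right)} = 2 O 2 O = 4 O^{2}$)
$d = 5$ ($d = 0 + 5 = 5$)
$f = 70$ ($f = \left(6 + 4 \left(-4\right)^{2}\right) + 0 = \left(6 + 4 \cdot 16\right) + 0 = \left(6 + 64\right) + 0 = 70 + 0 = 70$)
$\left(f + d\right)^{2} = \left(70 + 5\right)^{2} = 75^{2} = 5625$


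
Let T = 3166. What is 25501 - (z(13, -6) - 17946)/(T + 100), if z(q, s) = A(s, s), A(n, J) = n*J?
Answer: 41652088/1633 ≈ 25506.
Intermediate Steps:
A(n, J) = J*n
z(q, s) = s**2 (z(q, s) = s*s = s**2)
25501 - (z(13, -6) - 17946)/(T + 100) = 25501 - ((-6)**2 - 17946)/(3166 + 100) = 25501 - (36 - 17946)/3266 = 25501 - (-17910)/3266 = 25501 - 1*(-8955/1633) = 25501 + 8955/1633 = 41652088/1633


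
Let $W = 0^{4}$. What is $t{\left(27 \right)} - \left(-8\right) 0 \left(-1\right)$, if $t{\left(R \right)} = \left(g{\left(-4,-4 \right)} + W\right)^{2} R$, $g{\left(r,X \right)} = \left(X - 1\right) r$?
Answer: $10800$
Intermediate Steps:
$g{\left(r,X \right)} = r \left(-1 + X\right)$ ($g{\left(r,X \right)} = \left(-1 + X\right) r = r \left(-1 + X\right)$)
$W = 0$
$t{\left(R \right)} = 400 R$ ($t{\left(R \right)} = \left(- 4 \left(-1 - 4\right) + 0\right)^{2} R = \left(\left(-4\right) \left(-5\right) + 0\right)^{2} R = \left(20 + 0\right)^{2} R = 20^{2} R = 400 R$)
$t{\left(27 \right)} - \left(-8\right) 0 \left(-1\right) = 400 \cdot 27 - \left(-8\right) 0 \left(-1\right) = 10800 - 0 \left(-1\right) = 10800 - 0 = 10800 + 0 = 10800$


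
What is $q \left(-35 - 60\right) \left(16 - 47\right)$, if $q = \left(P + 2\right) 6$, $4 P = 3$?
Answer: $\frac{97185}{2} \approx 48593.0$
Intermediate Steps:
$P = \frac{3}{4}$ ($P = \frac{1}{4} \cdot 3 = \frac{3}{4} \approx 0.75$)
$q = \frac{33}{2}$ ($q = \left(\frac{3}{4} + 2\right) 6 = \frac{11}{4} \cdot 6 = \frac{33}{2} \approx 16.5$)
$q \left(-35 - 60\right) \left(16 - 47\right) = \frac{33 \left(-35 - 60\right) \left(16 - 47\right)}{2} = \frac{33 \left(\left(-95\right) \left(-31\right)\right)}{2} = \frac{33}{2} \cdot 2945 = \frac{97185}{2}$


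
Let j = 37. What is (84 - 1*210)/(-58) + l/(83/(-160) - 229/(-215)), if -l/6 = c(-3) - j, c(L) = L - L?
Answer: 14843419/36337 ≈ 408.49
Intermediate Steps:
c(L) = 0
l = 222 (l = -6*(0 - 1*37) = -6*(0 - 37) = -6*(-37) = 222)
(84 - 1*210)/(-58) + l/(83/(-160) - 229/(-215)) = (84 - 1*210)/(-58) + 222/(83/(-160) - 229/(-215)) = (84 - 210)*(-1/58) + 222/(83*(-1/160) - 229*(-1/215)) = -126*(-1/58) + 222/(-83/160 + 229/215) = 63/29 + 222/(3759/6880) = 63/29 + 222*(6880/3759) = 63/29 + 509120/1253 = 14843419/36337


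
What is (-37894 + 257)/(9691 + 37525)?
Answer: -37637/47216 ≈ -0.79712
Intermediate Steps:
(-37894 + 257)/(9691 + 37525) = -37637/47216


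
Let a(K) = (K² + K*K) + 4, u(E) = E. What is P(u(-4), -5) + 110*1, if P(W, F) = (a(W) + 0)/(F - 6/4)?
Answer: 1358/13 ≈ 104.46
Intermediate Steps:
a(K) = 4 + 2*K² (a(K) = (K² + K²) + 4 = 2*K² + 4 = 4 + 2*K²)
P(W, F) = (4 + 2*W²)/(-3/2 + F) (P(W, F) = ((4 + 2*W²) + 0)/(F - 6/4) = (4 + 2*W²)/(F - 6*¼) = (4 + 2*W²)/(F - 3/2) = (4 + 2*W²)/(-3/2 + F))
P(u(-4), -5) + 110*1 = 4*(2 + (-4)²)/(-3 + 2*(-5)) + 110*1 = 4*(2 + 16)/(-3 - 10) + 110 = 4*18/(-13) + 110 = 4*(-1/13)*18 + 110 = -72/13 + 110 = 1358/13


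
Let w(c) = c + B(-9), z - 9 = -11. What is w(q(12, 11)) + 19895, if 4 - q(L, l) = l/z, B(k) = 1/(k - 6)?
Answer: 597133/30 ≈ 19904.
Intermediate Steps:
z = -2 (z = 9 - 11 = -2)
B(k) = 1/(-6 + k)
q(L, l) = 4 + l/2 (q(L, l) = 4 - l/(-2) = 4 - l*(-1)/2 = 4 - (-1)*l/2 = 4 + l/2)
w(c) = -1/15 + c (w(c) = c + 1/(-6 - 9) = c + 1/(-15) = c - 1/15 = -1/15 + c)
w(q(12, 11)) + 19895 = (-1/15 + (4 + (1/2)*11)) + 19895 = (-1/15 + (4 + 11/2)) + 19895 = (-1/15 + 19/2) + 19895 = 283/30 + 19895 = 597133/30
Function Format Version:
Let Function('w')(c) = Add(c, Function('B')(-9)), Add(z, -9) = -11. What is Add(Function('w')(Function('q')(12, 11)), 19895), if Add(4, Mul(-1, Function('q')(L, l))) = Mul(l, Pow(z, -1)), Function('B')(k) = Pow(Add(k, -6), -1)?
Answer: Rational(597133, 30) ≈ 19904.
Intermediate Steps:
z = -2 (z = Add(9, -11) = -2)
Function('B')(k) = Pow(Add(-6, k), -1)
Function('q')(L, l) = Add(4, Mul(Rational(1, 2), l)) (Function('q')(L, l) = Add(4, Mul(-1, Mul(l, Pow(-2, -1)))) = Add(4, Mul(-1, Mul(l, Rational(-1, 2)))) = Add(4, Mul(-1, Mul(Rational(-1, 2), l))) = Add(4, Mul(Rational(1, 2), l)))
Function('w')(c) = Add(Rational(-1, 15), c) (Function('w')(c) = Add(c, Pow(Add(-6, -9), -1)) = Add(c, Pow(-15, -1)) = Add(c, Rational(-1, 15)) = Add(Rational(-1, 15), c))
Add(Function('w')(Function('q')(12, 11)), 19895) = Add(Add(Rational(-1, 15), Add(4, Mul(Rational(1, 2), 11))), 19895) = Add(Add(Rational(-1, 15), Add(4, Rational(11, 2))), 19895) = Add(Add(Rational(-1, 15), Rational(19, 2)), 19895) = Add(Rational(283, 30), 19895) = Rational(597133, 30)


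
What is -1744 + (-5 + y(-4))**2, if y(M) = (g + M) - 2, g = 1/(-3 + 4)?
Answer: -1644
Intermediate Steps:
g = 1 (g = 1/1 = 1)
y(M) = -1 + M (y(M) = (1 + M) - 2 = -1 + M)
-1744 + (-5 + y(-4))**2 = -1744 + (-5 + (-1 - 4))**2 = -1744 + (-5 - 5)**2 = -1744 + (-10)**2 = -1744 + 100 = -1644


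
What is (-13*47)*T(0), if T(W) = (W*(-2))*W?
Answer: 0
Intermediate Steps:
T(W) = -2*W**2 (T(W) = (-2*W)*W = -2*W**2)
(-13*47)*T(0) = (-13*47)*(-2*0**2) = -(-1222)*0 = -611*0 = 0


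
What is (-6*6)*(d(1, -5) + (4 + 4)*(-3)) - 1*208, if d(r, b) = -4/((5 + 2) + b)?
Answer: 728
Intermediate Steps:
d(r, b) = -4/(7 + b)
(-6*6)*(d(1, -5) + (4 + 4)*(-3)) - 1*208 = (-6*6)*(-4/(7 - 5) + (4 + 4)*(-3)) - 1*208 = -36*(-4/2 + 8*(-3)) - 208 = -36*(-4*1/2 - 24) - 208 = -36*(-2 - 24) - 208 = -36*(-26) - 208 = 936 - 208 = 728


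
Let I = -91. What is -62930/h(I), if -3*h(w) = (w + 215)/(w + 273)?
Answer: 277095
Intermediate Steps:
h(w) = -(215 + w)/(3*(273 + w)) (h(w) = -(w + 215)/(3*(w + 273)) = -(215 + w)/(3*(273 + w)))
-62930/h(I) = -62930*3*(273 - 91)/(-215 - 1*(-91)) = -62930*546/(-215 + 91) = -62930/((1/3)*(1/182)*(-124)) = -62930/(-62/273) = -62930*(-273/62) = 277095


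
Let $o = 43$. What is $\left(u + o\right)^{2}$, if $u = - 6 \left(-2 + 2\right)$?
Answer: $1849$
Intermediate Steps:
$u = 0$ ($u = \left(-6\right) 0 = 0$)
$\left(u + o\right)^{2} = \left(0 + 43\right)^{2} = 43^{2} = 1849$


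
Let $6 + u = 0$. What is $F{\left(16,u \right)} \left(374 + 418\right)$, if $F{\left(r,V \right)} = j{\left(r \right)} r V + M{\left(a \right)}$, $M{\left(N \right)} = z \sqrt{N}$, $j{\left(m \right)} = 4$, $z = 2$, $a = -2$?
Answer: $-304128 + 1584 i \sqrt{2} \approx -3.0413 \cdot 10^{5} + 2240.1 i$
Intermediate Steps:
$u = -6$ ($u = -6 + 0 = -6$)
$M{\left(N \right)} = 2 \sqrt{N}$
$F{\left(r,V \right)} = 2 i \sqrt{2} + 4 V r$ ($F{\left(r,V \right)} = 4 r V + 2 \sqrt{-2} = 4 V r + 2 i \sqrt{2} = 2 i \sqrt{2} + 4 V r$)
$F{\left(16,u \right)} \left(374 + 418\right) = \left(2 i \sqrt{2} + 4 \left(-6\right) 16\right) \left(374 + 418\right) = \left(2 i \sqrt{2} - 384\right) 792 = \left(-384 + 2 i \sqrt{2}\right) 792 = -304128 + 1584 i \sqrt{2}$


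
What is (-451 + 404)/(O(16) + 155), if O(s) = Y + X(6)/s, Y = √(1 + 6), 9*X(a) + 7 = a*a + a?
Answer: -151298640/499600873 + 974592*√7/499600873 ≈ -0.29768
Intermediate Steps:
X(a) = -7/9 + a/9 + a²/9 (X(a) = -7/9 + (a*a + a)/9 = -7/9 + (a² + a)/9 = -7/9 + (a + a²)/9 = -7/9 + (a/9 + a²/9) = -7/9 + a/9 + a²/9)
Y = √7 ≈ 2.6458
O(s) = √7 + 35/(9*s) (O(s) = √7 + (-7/9 + (⅑)*6 + (⅑)*6²)/s = √7 + (-7/9 + ⅔ + (⅑)*36)/s = √7 + (-7/9 + ⅔ + 4)/s = √7 + 35/(9*s))
(-451 + 404)/(O(16) + 155) = (-451 + 404)/((√7 + (35/9)/16) + 155) = -47/((√7 + (35/9)*(1/16)) + 155) = -47/((√7 + 35/144) + 155) = -47/((35/144 + √7) + 155) = -47/(22355/144 + √7)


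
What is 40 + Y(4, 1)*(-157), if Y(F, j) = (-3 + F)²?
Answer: -117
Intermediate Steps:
40 + Y(4, 1)*(-157) = 40 + (-3 + 4)²*(-157) = 40 + 1²*(-157) = 40 + 1*(-157) = 40 - 157 = -117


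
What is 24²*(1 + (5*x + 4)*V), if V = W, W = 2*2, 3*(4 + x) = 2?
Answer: -28608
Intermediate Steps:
x = -10/3 (x = -4 + (⅓)*2 = -4 + ⅔ = -10/3 ≈ -3.3333)
W = 4
V = 4
24²*(1 + (5*x + 4)*V) = 24²*(1 + (5*(-10/3) + 4)*4) = 576*(1 + (-50/3 + 4)*4) = 576*(1 - 38/3*4) = 576*(1 - 152/3) = 576*(-149/3) = -28608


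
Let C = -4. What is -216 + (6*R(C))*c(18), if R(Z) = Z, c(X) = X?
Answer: -648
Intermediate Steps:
-216 + (6*R(C))*c(18) = -216 + (6*(-4))*18 = -216 - 24*18 = -216 - 432 = -648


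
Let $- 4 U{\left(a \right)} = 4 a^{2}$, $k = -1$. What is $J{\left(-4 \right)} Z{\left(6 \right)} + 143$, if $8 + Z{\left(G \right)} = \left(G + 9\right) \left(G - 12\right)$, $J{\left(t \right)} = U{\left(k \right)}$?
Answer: $241$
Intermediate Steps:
$U{\left(a \right)} = - a^{2}$ ($U{\left(a \right)} = - \frac{4 a^{2}}{4} = - a^{2}$)
$J{\left(t \right)} = -1$ ($J{\left(t \right)} = - \left(-1\right)^{2} = \left(-1\right) 1 = -1$)
$Z{\left(G \right)} = -8 + \left(-12 + G\right) \left(9 + G\right)$ ($Z{\left(G \right)} = -8 + \left(G + 9\right) \left(G - 12\right) = -8 + \left(9 + G\right) \left(-12 + G\right) = -8 + \left(-12 + G\right) \left(9 + G\right)$)
$J{\left(-4 \right)} Z{\left(6 \right)} + 143 = - (-116 + 6^{2} - 18) + 143 = - (-116 + 36 - 18) + 143 = \left(-1\right) \left(-98\right) + 143 = 98 + 143 = 241$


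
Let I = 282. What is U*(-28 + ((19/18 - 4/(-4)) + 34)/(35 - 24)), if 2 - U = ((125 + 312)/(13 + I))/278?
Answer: -14558887/295236 ≈ -49.313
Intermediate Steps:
U = 163583/82010 (U = 2 - (125 + 312)/(13 + 282)/278 = 2 - 437/295/278 = 2 - 437*(1/295)/278 = 2 - 437/(295*278) = 2 - 1*437/82010 = 2 - 437/82010 = 163583/82010 ≈ 1.9947)
U*(-28 + ((19/18 - 4/(-4)) + 34)/(35 - 24)) = 163583*(-28 + ((19/18 - 4/(-4)) + 34)/(35 - 24))/82010 = 163583*(-28 + ((19*(1/18) - 4*(-¼)) + 34)/11)/82010 = 163583*(-28 + ((19/18 + 1) + 34)*(1/11))/82010 = 163583*(-28 + (37/18 + 34)*(1/11))/82010 = 163583*(-28 + (649/18)*(1/11))/82010 = 163583*(-28 + 59/18)/82010 = (163583/82010)*(-445/18) = -14558887/295236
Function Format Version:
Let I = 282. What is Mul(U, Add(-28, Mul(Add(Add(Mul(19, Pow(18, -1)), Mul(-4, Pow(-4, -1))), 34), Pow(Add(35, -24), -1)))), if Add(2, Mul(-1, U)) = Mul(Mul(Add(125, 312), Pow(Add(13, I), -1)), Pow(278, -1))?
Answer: Rational(-14558887, 295236) ≈ -49.313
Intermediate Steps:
U = Rational(163583, 82010) (U = Add(2, Mul(-1, Mul(Mul(Add(125, 312), Pow(Add(13, 282), -1)), Pow(278, -1)))) = Add(2, Mul(-1, Mul(Mul(437, Pow(295, -1)), Rational(1, 278)))) = Add(2, Mul(-1, Mul(Mul(437, Rational(1, 295)), Rational(1, 278)))) = Add(2, Mul(-1, Mul(Rational(437, 295), Rational(1, 278)))) = Add(2, Mul(-1, Rational(437, 82010))) = Add(2, Rational(-437, 82010)) = Rational(163583, 82010) ≈ 1.9947)
Mul(U, Add(-28, Mul(Add(Add(Mul(19, Pow(18, -1)), Mul(-4, Pow(-4, -1))), 34), Pow(Add(35, -24), -1)))) = Mul(Rational(163583, 82010), Add(-28, Mul(Add(Add(Mul(19, Pow(18, -1)), Mul(-4, Pow(-4, -1))), 34), Pow(Add(35, -24), -1)))) = Mul(Rational(163583, 82010), Add(-28, Mul(Add(Add(Mul(19, Rational(1, 18)), Mul(-4, Rational(-1, 4))), 34), Pow(11, -1)))) = Mul(Rational(163583, 82010), Add(-28, Mul(Add(Add(Rational(19, 18), 1), 34), Rational(1, 11)))) = Mul(Rational(163583, 82010), Add(-28, Mul(Add(Rational(37, 18), 34), Rational(1, 11)))) = Mul(Rational(163583, 82010), Add(-28, Mul(Rational(649, 18), Rational(1, 11)))) = Mul(Rational(163583, 82010), Add(-28, Rational(59, 18))) = Mul(Rational(163583, 82010), Rational(-445, 18)) = Rational(-14558887, 295236)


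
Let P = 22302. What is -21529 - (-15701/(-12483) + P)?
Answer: -547158074/12483 ≈ -43832.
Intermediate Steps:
-21529 - (-15701/(-12483) + P) = -21529 - (-15701/(-12483) + 22302) = -21529 - (-15701*(-1/12483) + 22302) = -21529 - (15701/12483 + 22302) = -21529 - 1*278411567/12483 = -21529 - 278411567/12483 = -547158074/12483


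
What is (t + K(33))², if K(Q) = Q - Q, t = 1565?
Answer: 2449225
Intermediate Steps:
K(Q) = 0
(t + K(33))² = (1565 + 0)² = 1565² = 2449225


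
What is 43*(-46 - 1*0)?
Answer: -1978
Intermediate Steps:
43*(-46 - 1*0) = 43*(-46 + 0) = 43*(-46) = -1978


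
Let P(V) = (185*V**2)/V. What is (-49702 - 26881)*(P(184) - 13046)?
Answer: -1607783502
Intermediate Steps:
P(V) = 185*V
(-49702 - 26881)*(P(184) - 13046) = (-49702 - 26881)*(185*184 - 13046) = -76583*(34040 - 13046) = -76583*20994 = -1607783502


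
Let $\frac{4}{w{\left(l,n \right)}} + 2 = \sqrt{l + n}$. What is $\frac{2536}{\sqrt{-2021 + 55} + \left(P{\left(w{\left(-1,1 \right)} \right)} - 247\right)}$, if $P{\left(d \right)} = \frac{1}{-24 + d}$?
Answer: $- \frac{423506928}{42583945} - \frac{1714336 i \sqrt{1966}}{42583945} \approx -9.9452 - 1.785 i$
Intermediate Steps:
$w{\left(l,n \right)} = \frac{4}{-2 + \sqrt{l + n}}$
$\frac{2536}{\sqrt{-2021 + 55} + \left(P{\left(w{\left(-1,1 \right)} \right)} - 247\right)} = \frac{2536}{\sqrt{-2021 + 55} + \left(\frac{1}{-24 + \frac{4}{-2 + \sqrt{-1 + 1}}} - 247\right)} = \frac{2536}{\sqrt{-1966} - \left(247 - \frac{1}{-24 + \frac{4}{-2 + \sqrt{0}}}\right)} = \frac{2536}{i \sqrt{1966} - \left(247 - \frac{1}{-24 + \frac{4}{-2 + 0}}\right)} = \frac{2536}{i \sqrt{1966} - \left(247 - \frac{1}{-24 + \frac{4}{-2}}\right)} = \frac{2536}{i \sqrt{1966} - \left(247 - \frac{1}{-24 + 4 \left(- \frac{1}{2}\right)}\right)} = \frac{2536}{i \sqrt{1966} - \left(247 - \frac{1}{-24 - 2}\right)} = \frac{2536}{i \sqrt{1966} - \left(247 - \frac{1}{-26}\right)} = \frac{2536}{i \sqrt{1966} - \frac{6423}{26}} = \frac{2536}{- \frac{6423}{26} + i \sqrt{1966}}$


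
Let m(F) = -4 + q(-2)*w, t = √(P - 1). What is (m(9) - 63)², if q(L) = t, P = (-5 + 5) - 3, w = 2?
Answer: 4473 - 536*I ≈ 4473.0 - 536.0*I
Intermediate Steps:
P = -3 (P = 0 - 3 = -3)
t = 2*I (t = √(-3 - 1) = √(-4) = 2*I ≈ 2.0*I)
q(L) = 2*I
m(F) = -4 + 4*I (m(F) = -4 + (2*I)*2 = -4 + 4*I)
(m(9) - 63)² = ((-4 + 4*I) - 63)² = (-67 + 4*I)²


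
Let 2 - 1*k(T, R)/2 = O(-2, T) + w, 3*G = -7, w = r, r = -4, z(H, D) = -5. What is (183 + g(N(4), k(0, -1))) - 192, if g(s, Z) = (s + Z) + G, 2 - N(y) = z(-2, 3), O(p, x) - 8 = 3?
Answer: -43/3 ≈ -14.333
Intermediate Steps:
O(p, x) = 11 (O(p, x) = 8 + 3 = 11)
w = -4
G = -7/3 (G = (⅓)*(-7) = -7/3 ≈ -2.3333)
k(T, R) = -10 (k(T, R) = 4 - 2*(11 - 4) = 4 - 2*7 = 4 - 14 = -10)
N(y) = 7 (N(y) = 2 - 1*(-5) = 2 + 5 = 7)
g(s, Z) = -7/3 + Z + s (g(s, Z) = (s + Z) - 7/3 = (Z + s) - 7/3 = -7/3 + Z + s)
(183 + g(N(4), k(0, -1))) - 192 = (183 + (-7/3 - 10 + 7)) - 192 = (183 - 16/3) - 192 = 533/3 - 192 = -43/3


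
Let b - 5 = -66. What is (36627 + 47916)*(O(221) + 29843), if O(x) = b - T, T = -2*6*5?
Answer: 2522932206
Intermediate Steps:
b = -61 (b = 5 - 66 = -61)
T = -60 (T = -12*5 = -60)
O(x) = -1 (O(x) = -61 - 1*(-60) = -61 + 60 = -1)
(36627 + 47916)*(O(221) + 29843) = (36627 + 47916)*(-1 + 29843) = 84543*29842 = 2522932206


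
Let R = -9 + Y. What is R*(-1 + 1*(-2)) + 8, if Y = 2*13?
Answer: -43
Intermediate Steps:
Y = 26
R = 17 (R = -9 + 26 = 17)
R*(-1 + 1*(-2)) + 8 = 17*(-1 + 1*(-2)) + 8 = 17*(-1 - 2) + 8 = 17*(-3) + 8 = -51 + 8 = -43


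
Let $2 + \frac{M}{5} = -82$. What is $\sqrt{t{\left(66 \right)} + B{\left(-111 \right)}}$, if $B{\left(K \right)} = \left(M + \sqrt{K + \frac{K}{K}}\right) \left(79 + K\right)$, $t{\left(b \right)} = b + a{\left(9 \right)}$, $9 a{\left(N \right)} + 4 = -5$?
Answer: $\sqrt{13505 - 32 i \sqrt{110}} \approx 116.22 - 1.444 i$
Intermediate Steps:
$M = -420$ ($M = -10 + 5 \left(-82\right) = -10 - 410 = -420$)
$a{\left(N \right)} = -1$ ($a{\left(N \right)} = - \frac{4}{9} + \frac{1}{9} \left(-5\right) = - \frac{4}{9} - \frac{5}{9} = -1$)
$t{\left(b \right)} = -1 + b$ ($t{\left(b \right)} = b - 1 = -1 + b$)
$B{\left(K \right)} = \left(-420 + \sqrt{1 + K}\right) \left(79 + K\right)$ ($B{\left(K \right)} = \left(-420 + \sqrt{K + \frac{K}{K}}\right) \left(79 + K\right) = \left(-420 + \sqrt{K + 1}\right) \left(79 + K\right) = \left(-420 + \sqrt{1 + K}\right) \left(79 + K\right)$)
$\sqrt{t{\left(66 \right)} + B{\left(-111 \right)}} = \sqrt{\left(-1 + 66\right) - \left(-13440 + 32 \sqrt{1 - 111}\right)} = \sqrt{65 + \left(-33180 + 46620 + 79 \sqrt{-110} - 111 \sqrt{-110}\right)} = \sqrt{65 + \left(-33180 + 46620 + 79 i \sqrt{110} - 111 i \sqrt{110}\right)} = \sqrt{65 + \left(13440 - 32 i \sqrt{110}\right)} = \sqrt{13505 - 32 i \sqrt{110}}$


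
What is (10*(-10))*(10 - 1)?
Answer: -900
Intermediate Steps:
(10*(-10))*(10 - 1) = -100*9 = -900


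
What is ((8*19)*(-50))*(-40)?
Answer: 304000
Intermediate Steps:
((8*19)*(-50))*(-40) = (152*(-50))*(-40) = -7600*(-40) = 304000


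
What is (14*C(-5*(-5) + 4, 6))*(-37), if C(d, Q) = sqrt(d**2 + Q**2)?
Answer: -518*sqrt(877) ≈ -15340.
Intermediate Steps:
C(d, Q) = sqrt(Q**2 + d**2)
(14*C(-5*(-5) + 4, 6))*(-37) = (14*sqrt(6**2 + (-5*(-5) + 4)**2))*(-37) = (14*sqrt(36 + (25 + 4)**2))*(-37) = (14*sqrt(36 + 29**2))*(-37) = (14*sqrt(36 + 841))*(-37) = (14*sqrt(877))*(-37) = -518*sqrt(877)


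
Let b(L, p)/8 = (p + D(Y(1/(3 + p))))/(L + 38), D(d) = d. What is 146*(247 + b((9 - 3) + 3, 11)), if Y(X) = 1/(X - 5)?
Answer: 117819226/3243 ≈ 36330.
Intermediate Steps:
Y(X) = 1/(-5 + X)
b(L, p) = 8*(p + 1/(-5 + 1/(3 + p)))/(38 + L) (b(L, p) = 8*((p + 1/(-5 + 1/(3 + p)))/(L + 38)) = 8*((p + 1/(-5 + 1/(3 + p)))/(38 + L)) = 8*(p + 1/(-5 + 1/(3 + p)))/(38 + L))
146*(247 + b((9 - 3) + 3, 11)) = 146*(247 + 8*(-3 - 1*11 + 11*(14 + 5*11))/((14 + 5*11)*(38 + ((9 - 3) + 3)))) = 146*(247 + 8*(-3 - 11 + 11*(14 + 55))/((14 + 55)*(38 + (6 + 3)))) = 146*(247 + 8*(-3 - 11 + 11*69)/(69*(38 + 9))) = 146*(247 + 8*(1/69)*(-3 - 11 + 759)/47) = 146*(247 + 8*(1/69)*(1/47)*745) = 146*(247 + 5960/3243) = 146*(806981/3243) = 117819226/3243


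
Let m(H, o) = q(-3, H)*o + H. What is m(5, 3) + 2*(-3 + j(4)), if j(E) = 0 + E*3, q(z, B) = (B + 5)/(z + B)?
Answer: 38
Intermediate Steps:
q(z, B) = (5 + B)/(B + z)
m(H, o) = H + o*(5 + H)/(-3 + H) (m(H, o) = ((5 + H)/(H - 3))*o + H = ((5 + H)/(-3 + H))*o + H = o*(5 + H)/(-3 + H) + H = H + o*(5 + H)/(-3 + H))
j(E) = 3*E (j(E) = 0 + 3*E = 3*E)
m(5, 3) + 2*(-3 + j(4)) = (5*(-3 + 5) + 3*(5 + 5))/(-3 + 5) + 2*(-3 + 3*4) = (5*2 + 3*10)/2 + 2*(-3 + 12) = (10 + 30)/2 + 2*9 = (1/2)*40 + 18 = 20 + 18 = 38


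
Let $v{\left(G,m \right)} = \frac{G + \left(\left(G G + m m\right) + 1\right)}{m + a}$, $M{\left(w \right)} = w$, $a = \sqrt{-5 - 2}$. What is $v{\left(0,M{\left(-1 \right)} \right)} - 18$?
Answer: $- \frac{73}{4} - \frac{i \sqrt{7}}{4} \approx -18.25 - 0.66144 i$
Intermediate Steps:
$a = i \sqrt{7}$ ($a = \sqrt{-7} = i \sqrt{7} \approx 2.6458 i$)
$v{\left(G,m \right)} = \frac{1 + G + G^{2} + m^{2}}{m + i \sqrt{7}}$ ($v{\left(G,m \right)} = \frac{G + \left(\left(G G + m m\right) + 1\right)}{m + i \sqrt{7}} = \frac{G + \left(\left(G^{2} + m^{2}\right) + 1\right)}{m + i \sqrt{7}} = \frac{G + \left(1 + G^{2} + m^{2}\right)}{m + i \sqrt{7}} = \frac{1 + G + G^{2} + m^{2}}{m + i \sqrt{7}}$)
$v{\left(0,M{\left(-1 \right)} \right)} - 18 = \frac{1 + 0 + 0^{2} + \left(-1\right)^{2}}{-1 + i \sqrt{7}} - 18 = \frac{1 + 0 + 0 + 1}{-1 + i \sqrt{7}} - 18 = \frac{1}{-1 + i \sqrt{7}} \cdot 2 - 18 = \frac{2}{-1 + i \sqrt{7}} - 18 = -18 + \frac{2}{-1 + i \sqrt{7}}$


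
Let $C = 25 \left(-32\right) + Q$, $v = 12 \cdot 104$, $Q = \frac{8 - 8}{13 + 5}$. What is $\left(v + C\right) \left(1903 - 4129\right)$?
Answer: $-997248$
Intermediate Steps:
$Q = 0$ ($Q = \frac{0}{18} = 0 \cdot \frac{1}{18} = 0$)
$v = 1248$
$C = -800$ ($C = 25 \left(-32\right) + 0 = -800 + 0 = -800$)
$\left(v + C\right) \left(1903 - 4129\right) = \left(1248 - 800\right) \left(1903 - 4129\right) = 448 \left(-2226\right) = -997248$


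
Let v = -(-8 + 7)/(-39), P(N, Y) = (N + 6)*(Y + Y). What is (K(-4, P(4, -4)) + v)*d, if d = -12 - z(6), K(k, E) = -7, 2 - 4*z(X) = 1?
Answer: 6713/78 ≈ 86.064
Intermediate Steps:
z(X) = 1/4 (z(X) = 1/2 - 1/4*1 = 1/2 - 1/4 = 1/4)
P(N, Y) = 2*Y*(6 + N) (P(N, Y) = (6 + N)*(2*Y) = 2*Y*(6 + N))
v = -1/39 (v = -(-1)*(-1)/39 = -1*1/39 = -1/39 ≈ -0.025641)
d = -49/4 (d = -12 - 1*1/4 = -12 - 1/4 = -49/4 ≈ -12.250)
(K(-4, P(4, -4)) + v)*d = (-7 - 1/39)*(-49/4) = -274/39*(-49/4) = 6713/78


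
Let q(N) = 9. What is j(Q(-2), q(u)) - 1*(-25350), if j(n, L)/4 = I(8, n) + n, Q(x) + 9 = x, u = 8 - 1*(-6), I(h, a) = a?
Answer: 25262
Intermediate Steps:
u = 14 (u = 8 + 6 = 14)
Q(x) = -9 + x
j(n, L) = 8*n (j(n, L) = 4*(n + n) = 4*(2*n) = 8*n)
j(Q(-2), q(u)) - 1*(-25350) = 8*(-9 - 2) - 1*(-25350) = 8*(-11) + 25350 = -88 + 25350 = 25262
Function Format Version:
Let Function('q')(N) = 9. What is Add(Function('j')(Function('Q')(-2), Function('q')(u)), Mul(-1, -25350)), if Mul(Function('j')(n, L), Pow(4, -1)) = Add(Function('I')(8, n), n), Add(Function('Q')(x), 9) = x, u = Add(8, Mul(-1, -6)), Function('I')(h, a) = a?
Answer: 25262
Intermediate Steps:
u = 14 (u = Add(8, 6) = 14)
Function('Q')(x) = Add(-9, x)
Function('j')(n, L) = Mul(8, n) (Function('j')(n, L) = Mul(4, Add(n, n)) = Mul(4, Mul(2, n)) = Mul(8, n))
Add(Function('j')(Function('Q')(-2), Function('q')(u)), Mul(-1, -25350)) = Add(Mul(8, Add(-9, -2)), Mul(-1, -25350)) = Add(Mul(8, -11), 25350) = Add(-88, 25350) = 25262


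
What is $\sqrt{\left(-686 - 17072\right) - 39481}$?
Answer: $i \sqrt{57239} \approx 239.25 i$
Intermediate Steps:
$\sqrt{\left(-686 - 17072\right) - 39481} = \sqrt{-17758 - 39481} = \sqrt{-57239} = i \sqrt{57239}$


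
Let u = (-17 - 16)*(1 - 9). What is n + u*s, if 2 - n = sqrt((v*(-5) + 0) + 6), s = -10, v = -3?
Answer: -2638 - sqrt(21) ≈ -2642.6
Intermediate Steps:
n = 2 - sqrt(21) (n = 2 - sqrt((-3*(-5) + 0) + 6) = 2 - sqrt((15 + 0) + 6) = 2 - sqrt(15 + 6) = 2 - sqrt(21) ≈ -2.5826)
u = 264 (u = -33*(-8) = 264)
n + u*s = (2 - sqrt(21)) + 264*(-10) = (2 - sqrt(21)) - 2640 = -2638 - sqrt(21)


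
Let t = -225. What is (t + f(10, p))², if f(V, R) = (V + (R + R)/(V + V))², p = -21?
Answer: 264355081/10000 ≈ 26436.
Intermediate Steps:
f(V, R) = (V + R/V)² (f(V, R) = (V + (2*R)/((2*V)))² = (V + (2*R)*(1/(2*V)))² = (V + R/V)²)
(t + f(10, p))² = (-225 + (-21 + 10²)²/10²)² = (-225 + (-21 + 100)²/100)² = (-225 + (1/100)*79²)² = (-225 + (1/100)*6241)² = (-225 + 6241/100)² = (-16259/100)² = 264355081/10000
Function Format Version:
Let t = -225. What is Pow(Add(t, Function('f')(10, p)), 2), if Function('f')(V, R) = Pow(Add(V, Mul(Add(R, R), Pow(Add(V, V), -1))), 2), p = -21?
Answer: Rational(264355081, 10000) ≈ 26436.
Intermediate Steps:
Function('f')(V, R) = Pow(Add(V, Mul(R, Pow(V, -1))), 2) (Function('f')(V, R) = Pow(Add(V, Mul(Mul(2, R), Pow(Mul(2, V), -1))), 2) = Pow(Add(V, Mul(Mul(2, R), Mul(Rational(1, 2), Pow(V, -1)))), 2) = Pow(Add(V, Mul(R, Pow(V, -1))), 2))
Pow(Add(t, Function('f')(10, p)), 2) = Pow(Add(-225, Mul(Pow(10, -2), Pow(Add(-21, Pow(10, 2)), 2))), 2) = Pow(Add(-225, Mul(Rational(1, 100), Pow(Add(-21, 100), 2))), 2) = Pow(Add(-225, Mul(Rational(1, 100), Pow(79, 2))), 2) = Pow(Add(-225, Mul(Rational(1, 100), 6241)), 2) = Pow(Add(-225, Rational(6241, 100)), 2) = Pow(Rational(-16259, 100), 2) = Rational(264355081, 10000)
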